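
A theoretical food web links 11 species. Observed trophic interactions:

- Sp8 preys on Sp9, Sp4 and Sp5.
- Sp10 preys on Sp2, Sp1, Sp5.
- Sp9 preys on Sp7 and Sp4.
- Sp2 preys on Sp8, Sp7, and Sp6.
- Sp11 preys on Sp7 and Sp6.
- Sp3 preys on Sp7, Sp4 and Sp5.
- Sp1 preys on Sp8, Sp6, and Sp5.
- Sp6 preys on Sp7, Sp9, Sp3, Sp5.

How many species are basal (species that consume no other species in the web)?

Basal species (no prey listed): Sp4, Sp5, Sp7.
Count: 3.

3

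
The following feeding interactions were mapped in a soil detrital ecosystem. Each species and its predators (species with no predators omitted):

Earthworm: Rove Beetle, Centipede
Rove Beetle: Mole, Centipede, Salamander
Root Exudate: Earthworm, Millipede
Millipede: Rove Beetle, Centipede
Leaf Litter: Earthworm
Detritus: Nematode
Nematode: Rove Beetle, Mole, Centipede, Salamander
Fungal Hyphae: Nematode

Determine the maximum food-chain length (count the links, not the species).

One longest chain: Leaf Litter → Earthworm → Rove Beetle → Mole.
It has 4 species and 3 links.

3 links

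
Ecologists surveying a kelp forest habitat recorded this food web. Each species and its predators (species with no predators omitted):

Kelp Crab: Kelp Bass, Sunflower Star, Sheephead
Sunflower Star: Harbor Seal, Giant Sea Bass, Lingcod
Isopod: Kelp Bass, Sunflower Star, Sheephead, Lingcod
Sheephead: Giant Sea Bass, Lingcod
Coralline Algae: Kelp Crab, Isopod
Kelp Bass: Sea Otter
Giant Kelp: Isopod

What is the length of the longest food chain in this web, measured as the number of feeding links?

One longest chain: Coralline Algae → Kelp Crab → Sunflower Star → Harbor Seal.
It has 4 species and 3 links.

3 links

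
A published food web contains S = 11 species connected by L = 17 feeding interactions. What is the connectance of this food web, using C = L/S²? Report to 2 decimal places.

The web has S = 11 species and L = 17 feeding links.
C = L / S² = 17 / 121 = 0.1405 ≈ 0.14.

C = 0.14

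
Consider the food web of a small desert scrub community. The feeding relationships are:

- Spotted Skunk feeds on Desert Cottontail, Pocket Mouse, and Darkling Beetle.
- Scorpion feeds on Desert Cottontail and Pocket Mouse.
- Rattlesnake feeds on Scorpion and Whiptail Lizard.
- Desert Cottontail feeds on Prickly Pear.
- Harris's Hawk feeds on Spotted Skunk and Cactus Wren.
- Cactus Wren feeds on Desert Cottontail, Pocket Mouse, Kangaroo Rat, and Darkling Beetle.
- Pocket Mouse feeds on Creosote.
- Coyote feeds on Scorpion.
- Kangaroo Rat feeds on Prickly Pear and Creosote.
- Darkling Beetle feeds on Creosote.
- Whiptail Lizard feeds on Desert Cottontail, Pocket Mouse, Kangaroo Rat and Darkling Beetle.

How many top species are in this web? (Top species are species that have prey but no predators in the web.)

Top species (has prey, but nothing eats it): Rattlesnake, Harris's Hawk, Coyote.
Count: 3.

3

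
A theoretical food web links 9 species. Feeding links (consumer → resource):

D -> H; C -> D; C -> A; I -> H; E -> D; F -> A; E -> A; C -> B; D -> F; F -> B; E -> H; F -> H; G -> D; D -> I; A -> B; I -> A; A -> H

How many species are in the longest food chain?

5 species

One longest chain: H → A → I → D → C.
It has 5 species and 4 links.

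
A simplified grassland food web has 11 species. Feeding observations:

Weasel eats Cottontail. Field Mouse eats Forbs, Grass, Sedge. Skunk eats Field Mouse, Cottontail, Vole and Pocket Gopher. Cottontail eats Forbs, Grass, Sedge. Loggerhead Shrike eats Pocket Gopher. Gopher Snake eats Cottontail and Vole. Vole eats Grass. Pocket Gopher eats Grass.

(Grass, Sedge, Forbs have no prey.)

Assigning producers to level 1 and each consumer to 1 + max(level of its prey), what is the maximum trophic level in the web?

Producers (level 1): Grass, Sedge, Forbs.
Grass → Cottontail → Weasel gives Weasel level 3.
No species has a prey at level 3, so no species reaches level 4.

3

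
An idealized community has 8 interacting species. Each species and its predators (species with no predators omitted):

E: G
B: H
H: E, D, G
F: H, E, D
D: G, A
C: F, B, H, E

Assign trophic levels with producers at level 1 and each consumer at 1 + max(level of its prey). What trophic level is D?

Trophic level 4

C is a producer → level 1.
F eats C → level 2.
H eats F (level 2); other prey at levels: C 1, B 2 → level 3.
D eats H (level 3); other prey at levels: F 2 → level 4.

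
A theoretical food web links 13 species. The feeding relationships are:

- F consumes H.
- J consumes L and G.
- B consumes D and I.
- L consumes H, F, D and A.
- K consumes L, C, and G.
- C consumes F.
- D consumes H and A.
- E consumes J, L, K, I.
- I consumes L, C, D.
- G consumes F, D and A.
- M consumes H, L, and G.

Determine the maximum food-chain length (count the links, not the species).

One longest chain: H → F → L → K → E.
It has 5 species and 4 links.

4 links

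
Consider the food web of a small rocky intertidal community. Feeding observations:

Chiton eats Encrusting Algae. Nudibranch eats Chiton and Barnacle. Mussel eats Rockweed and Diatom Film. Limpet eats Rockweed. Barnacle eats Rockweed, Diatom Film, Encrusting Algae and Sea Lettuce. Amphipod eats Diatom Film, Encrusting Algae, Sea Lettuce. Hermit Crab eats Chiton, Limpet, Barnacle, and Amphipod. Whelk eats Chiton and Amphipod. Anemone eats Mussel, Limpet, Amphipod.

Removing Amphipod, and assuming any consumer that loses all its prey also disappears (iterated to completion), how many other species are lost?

0

Remove Amphipod.
Every predator of it retains at least one other prey: Anemone still has Mussel, Limpet; Whelk still has Chiton; Hermit Crab still has Barnacle, Chiton, Limpet.
No consumer loses all prey, so no secondary extinctions occur.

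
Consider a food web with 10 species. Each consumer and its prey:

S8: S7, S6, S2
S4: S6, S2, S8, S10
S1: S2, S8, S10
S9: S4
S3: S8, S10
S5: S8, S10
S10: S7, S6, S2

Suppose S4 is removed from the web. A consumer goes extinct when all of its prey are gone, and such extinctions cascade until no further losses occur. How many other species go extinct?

1

Remove S4.
Round 1: S9 (all prey gone) → extinct.
No further losses. Total secondary extinctions: 1.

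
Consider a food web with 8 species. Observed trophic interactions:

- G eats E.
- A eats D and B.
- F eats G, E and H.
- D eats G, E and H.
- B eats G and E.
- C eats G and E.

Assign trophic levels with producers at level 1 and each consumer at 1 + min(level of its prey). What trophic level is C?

E is a producer → level 1.
C eats E → level 2.

Trophic level 2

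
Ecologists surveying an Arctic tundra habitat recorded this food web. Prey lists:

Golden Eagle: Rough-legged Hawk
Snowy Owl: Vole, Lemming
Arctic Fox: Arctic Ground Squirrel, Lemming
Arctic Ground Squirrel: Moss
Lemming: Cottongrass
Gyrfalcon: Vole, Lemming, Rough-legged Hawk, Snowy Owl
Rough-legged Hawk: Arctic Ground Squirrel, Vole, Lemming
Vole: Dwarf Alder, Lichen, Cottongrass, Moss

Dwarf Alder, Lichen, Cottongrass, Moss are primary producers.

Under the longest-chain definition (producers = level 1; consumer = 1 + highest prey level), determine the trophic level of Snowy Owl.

Trophic level 3

Dwarf Alder is a producer → level 1.
Vole eats Dwarf Alder (level 1); other prey at levels: Lichen 1, Cottongrass 1, Moss 1 → level 2.
Snowy Owl eats Vole (level 2); other prey at levels: Lemming 2 → level 3.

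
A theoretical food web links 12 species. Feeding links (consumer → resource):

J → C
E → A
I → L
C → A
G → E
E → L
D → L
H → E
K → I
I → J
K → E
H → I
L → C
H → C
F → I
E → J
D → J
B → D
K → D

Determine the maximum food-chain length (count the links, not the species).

4 links

One longest chain: A → C → J → E → G.
It has 5 species and 4 links.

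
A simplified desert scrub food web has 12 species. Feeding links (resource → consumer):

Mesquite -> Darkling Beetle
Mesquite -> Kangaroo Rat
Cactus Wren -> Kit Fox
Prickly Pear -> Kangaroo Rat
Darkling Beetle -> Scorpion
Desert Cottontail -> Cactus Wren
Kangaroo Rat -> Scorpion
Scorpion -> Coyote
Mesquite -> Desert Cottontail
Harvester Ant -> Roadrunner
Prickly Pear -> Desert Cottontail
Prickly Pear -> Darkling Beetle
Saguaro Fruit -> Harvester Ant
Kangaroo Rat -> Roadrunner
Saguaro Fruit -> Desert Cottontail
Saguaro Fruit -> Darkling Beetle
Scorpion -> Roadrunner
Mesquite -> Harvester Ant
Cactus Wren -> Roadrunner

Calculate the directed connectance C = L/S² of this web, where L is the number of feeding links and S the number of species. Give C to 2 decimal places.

The web has S = 12 species and L = 19 feeding links.
C = L / S² = 19 / 144 = 0.1319 ≈ 0.13.

C = 0.13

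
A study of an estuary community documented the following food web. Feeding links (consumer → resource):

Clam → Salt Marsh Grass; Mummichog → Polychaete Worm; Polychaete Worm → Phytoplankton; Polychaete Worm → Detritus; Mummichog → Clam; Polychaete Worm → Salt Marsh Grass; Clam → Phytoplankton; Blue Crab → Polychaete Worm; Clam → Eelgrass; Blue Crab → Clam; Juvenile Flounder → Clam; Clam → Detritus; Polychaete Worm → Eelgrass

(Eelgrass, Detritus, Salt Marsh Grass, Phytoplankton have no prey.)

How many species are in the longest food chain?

One longest chain: Eelgrass → Polychaete Worm → Mummichog.
It has 3 species and 2 links.

3 species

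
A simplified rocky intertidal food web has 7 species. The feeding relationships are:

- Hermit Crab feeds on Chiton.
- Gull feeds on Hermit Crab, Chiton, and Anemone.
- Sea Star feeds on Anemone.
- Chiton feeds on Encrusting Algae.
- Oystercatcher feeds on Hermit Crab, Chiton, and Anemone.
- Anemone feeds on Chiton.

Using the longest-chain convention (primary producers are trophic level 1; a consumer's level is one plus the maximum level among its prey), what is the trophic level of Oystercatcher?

Encrusting Algae is a producer → level 1.
Chiton eats Encrusting Algae → level 2.
Anemone eats Chiton → level 3.
Oystercatcher eats Anemone (level 3); other prey at levels: Chiton 2, Hermit Crab 3 → level 4.

Trophic level 4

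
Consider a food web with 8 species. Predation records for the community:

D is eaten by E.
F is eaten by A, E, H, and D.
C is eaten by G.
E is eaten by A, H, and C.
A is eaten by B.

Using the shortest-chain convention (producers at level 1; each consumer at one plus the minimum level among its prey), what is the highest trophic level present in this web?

4

Producers (level 1): F.
Following each consumer down to its lowest-level prey: F → E → C → G (levels 1 through 4).
All prey of G (C 3) are at level 3 or above, so G is at level 1 + 3 = 4.
Every consumer has at least one prey at level 3 or below, so none exceeds level 4.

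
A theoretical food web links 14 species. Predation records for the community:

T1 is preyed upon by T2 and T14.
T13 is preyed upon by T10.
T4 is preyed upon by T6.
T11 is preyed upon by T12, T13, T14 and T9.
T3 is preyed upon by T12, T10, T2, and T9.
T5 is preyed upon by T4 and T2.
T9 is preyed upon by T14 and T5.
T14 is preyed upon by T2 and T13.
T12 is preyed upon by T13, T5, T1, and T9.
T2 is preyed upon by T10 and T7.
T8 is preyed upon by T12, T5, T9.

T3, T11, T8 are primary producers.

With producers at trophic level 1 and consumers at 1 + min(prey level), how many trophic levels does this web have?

4

Producers (level 1): T3, T11, T8.
Following each consumer down to its lowest-level prey: T8 → T5 → T4 → T6 (levels 1 through 4).
All prey of T6 (T4 3) are at level 3 or above, so T6 is at level 1 + 3 = 4.
Every consumer has at least one prey at level 3 or below, so none exceeds level 4.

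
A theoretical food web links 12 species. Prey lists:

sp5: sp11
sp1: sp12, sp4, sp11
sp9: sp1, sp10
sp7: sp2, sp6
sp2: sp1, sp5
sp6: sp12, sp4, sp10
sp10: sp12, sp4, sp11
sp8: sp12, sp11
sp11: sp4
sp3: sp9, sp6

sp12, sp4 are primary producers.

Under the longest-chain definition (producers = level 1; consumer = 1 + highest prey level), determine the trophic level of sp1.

sp4 is a producer → level 1.
sp11 eats sp4 → level 2.
sp1 eats sp11 (level 2); other prey at levels: sp12 1, sp4 1 → level 3.

Trophic level 3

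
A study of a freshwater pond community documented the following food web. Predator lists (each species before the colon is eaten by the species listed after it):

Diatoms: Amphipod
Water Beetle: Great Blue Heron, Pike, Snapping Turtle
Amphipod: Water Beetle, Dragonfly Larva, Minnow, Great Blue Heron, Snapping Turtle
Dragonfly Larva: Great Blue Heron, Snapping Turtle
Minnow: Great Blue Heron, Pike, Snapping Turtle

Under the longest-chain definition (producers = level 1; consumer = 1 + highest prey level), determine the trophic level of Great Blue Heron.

Trophic level 4

Diatoms is a producer → level 1.
Amphipod eats Diatoms → level 2.
Water Beetle eats Amphipod → level 3.
Great Blue Heron eats Water Beetle (level 3); other prey at levels: Amphipod 2, Dragonfly Larva 3, Minnow 3 → level 4.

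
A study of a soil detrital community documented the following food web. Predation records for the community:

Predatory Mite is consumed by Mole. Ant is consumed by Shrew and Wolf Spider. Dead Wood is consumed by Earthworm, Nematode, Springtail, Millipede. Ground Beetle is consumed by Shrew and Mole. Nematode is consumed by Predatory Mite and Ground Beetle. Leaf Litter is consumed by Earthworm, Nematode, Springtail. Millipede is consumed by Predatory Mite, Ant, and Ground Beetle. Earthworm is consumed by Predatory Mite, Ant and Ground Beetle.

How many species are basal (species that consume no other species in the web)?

Basal species (no prey listed): Dead Wood, Leaf Litter.
Count: 2.

2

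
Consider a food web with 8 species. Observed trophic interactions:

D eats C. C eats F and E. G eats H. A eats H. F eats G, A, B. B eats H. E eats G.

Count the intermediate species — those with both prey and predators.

Intermediate species (has both prey and predators): A, G, B, F, E, C.
Count: 6.

6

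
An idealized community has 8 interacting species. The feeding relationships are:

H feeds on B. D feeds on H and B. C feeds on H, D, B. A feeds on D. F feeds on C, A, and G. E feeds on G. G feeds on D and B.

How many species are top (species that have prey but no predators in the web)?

2

Top species (has prey, but nothing eats it): F, E.
Count: 2.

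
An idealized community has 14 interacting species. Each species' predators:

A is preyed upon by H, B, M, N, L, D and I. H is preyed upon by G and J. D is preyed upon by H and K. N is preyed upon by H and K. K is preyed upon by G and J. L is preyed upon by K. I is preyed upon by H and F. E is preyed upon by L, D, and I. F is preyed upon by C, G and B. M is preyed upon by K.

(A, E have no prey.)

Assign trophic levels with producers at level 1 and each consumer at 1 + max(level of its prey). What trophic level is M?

A is a producer → level 1.
M eats A → level 2.

Trophic level 2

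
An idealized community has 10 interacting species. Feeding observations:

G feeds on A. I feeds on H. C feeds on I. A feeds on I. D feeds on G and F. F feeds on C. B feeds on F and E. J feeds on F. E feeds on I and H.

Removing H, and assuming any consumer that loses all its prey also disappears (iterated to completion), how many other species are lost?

Remove H.
Round 1: I (all prey gone) → extinct.
Round 2: E (all prey gone), A (all prey gone), C (all prey gone) → extinct.
Round 3: F (all prey gone), G (all prey gone) → extinct.
Round 4: D (all prey gone), J (all prey gone), B (all prey gone) → extinct.
No further losses. Total secondary extinctions: 9.

9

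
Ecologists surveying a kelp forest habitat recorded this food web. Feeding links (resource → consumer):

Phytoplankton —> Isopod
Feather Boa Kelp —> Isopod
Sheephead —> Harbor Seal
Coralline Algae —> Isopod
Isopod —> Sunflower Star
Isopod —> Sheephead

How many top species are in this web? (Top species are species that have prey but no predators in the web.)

Top species (has prey, but nothing eats it): Sunflower Star, Harbor Seal.
Count: 2.

2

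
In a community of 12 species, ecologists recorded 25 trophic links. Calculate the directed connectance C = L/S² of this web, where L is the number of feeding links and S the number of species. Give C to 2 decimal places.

C = 0.17

The web has S = 12 species and L = 25 feeding links.
C = L / S² = 25 / 144 = 0.1736 ≈ 0.17.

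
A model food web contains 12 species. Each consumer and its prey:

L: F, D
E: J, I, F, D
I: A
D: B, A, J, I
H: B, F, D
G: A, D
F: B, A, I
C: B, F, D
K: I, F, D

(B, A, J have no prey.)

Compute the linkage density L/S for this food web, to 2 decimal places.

L/S = 2.08

There are L = 25 links among S = 12 species.
L/S = 25/12 = 2.0833 ≈ 2.08.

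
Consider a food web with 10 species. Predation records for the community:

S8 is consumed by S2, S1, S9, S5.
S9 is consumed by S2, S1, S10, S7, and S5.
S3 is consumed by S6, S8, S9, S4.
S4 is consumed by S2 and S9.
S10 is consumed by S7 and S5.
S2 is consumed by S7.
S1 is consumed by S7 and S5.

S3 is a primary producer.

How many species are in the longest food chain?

One longest chain: S3 → S8 → S9 → S1 → S5.
It has 5 species and 4 links.

5 species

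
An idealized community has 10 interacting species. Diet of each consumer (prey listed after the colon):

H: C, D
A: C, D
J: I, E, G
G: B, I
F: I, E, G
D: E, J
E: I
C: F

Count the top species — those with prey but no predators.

2

Top species (has prey, but nothing eats it): H, A.
Count: 2.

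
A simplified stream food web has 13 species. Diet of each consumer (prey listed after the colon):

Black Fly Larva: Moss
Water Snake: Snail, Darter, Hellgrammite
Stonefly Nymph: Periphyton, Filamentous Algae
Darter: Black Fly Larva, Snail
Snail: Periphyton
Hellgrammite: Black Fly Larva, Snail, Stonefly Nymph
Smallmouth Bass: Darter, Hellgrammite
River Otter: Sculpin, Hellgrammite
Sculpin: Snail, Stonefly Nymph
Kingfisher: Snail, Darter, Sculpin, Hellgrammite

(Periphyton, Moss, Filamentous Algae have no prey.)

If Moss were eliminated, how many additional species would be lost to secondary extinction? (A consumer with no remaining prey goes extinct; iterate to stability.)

1

Remove Moss.
Round 1: Black Fly Larva (all prey gone) → extinct.
No further losses. Total secondary extinctions: 1.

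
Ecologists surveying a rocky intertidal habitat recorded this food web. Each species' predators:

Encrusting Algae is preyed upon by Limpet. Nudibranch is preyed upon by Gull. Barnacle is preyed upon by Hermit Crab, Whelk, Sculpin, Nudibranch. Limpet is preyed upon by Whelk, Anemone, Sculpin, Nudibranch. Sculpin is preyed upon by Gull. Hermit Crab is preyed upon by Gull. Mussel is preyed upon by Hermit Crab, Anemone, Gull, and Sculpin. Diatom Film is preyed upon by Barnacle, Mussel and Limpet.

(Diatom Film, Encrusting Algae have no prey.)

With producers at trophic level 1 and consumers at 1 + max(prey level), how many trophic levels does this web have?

4

Producers (level 1): Diatom Film, Encrusting Algae.
Diatom Film → Barnacle → Nudibranch → Gull gives Gull level 4.
No species has a prey at level 4, so no species reaches level 5.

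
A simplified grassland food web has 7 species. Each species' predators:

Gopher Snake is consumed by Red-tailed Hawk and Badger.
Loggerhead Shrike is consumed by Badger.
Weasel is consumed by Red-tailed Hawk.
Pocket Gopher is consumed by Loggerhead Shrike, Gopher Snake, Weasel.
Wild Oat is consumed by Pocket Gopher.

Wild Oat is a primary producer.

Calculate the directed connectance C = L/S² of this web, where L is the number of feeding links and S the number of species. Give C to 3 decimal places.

C = 0.163

The web has S = 7 species and L = 8 feeding links.
C = L / S² = 8 / 49 = 0.1633 ≈ 0.163.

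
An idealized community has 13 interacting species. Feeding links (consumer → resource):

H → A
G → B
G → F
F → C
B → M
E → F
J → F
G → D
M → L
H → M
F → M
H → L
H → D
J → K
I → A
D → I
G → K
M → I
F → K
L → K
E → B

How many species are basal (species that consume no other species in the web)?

3

Basal species (no prey listed): C, K, A.
Count: 3.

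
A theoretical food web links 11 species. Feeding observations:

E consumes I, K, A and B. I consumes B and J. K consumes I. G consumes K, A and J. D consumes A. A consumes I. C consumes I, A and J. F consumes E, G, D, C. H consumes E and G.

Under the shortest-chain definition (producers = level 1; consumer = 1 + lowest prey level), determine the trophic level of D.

J is a producer → level 1.
I eats J → level 2.
A eats I → level 3.
D eats A → level 4.
No prey of D is below level 3, so 4 is the minimum.

Trophic level 4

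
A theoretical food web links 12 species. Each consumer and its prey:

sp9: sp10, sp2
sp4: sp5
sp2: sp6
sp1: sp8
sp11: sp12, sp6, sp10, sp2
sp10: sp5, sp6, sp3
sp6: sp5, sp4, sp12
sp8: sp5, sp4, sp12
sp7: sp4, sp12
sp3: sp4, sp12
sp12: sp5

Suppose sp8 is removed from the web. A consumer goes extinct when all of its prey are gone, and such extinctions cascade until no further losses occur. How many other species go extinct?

Remove sp8.
Round 1: sp1 (all prey gone) → extinct.
No further losses. Total secondary extinctions: 1.

1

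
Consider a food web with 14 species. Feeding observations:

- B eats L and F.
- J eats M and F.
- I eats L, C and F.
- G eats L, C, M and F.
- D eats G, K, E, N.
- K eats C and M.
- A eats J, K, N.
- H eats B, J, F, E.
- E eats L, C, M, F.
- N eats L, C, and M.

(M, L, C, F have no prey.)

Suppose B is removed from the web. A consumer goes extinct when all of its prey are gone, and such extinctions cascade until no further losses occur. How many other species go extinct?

Remove B.
Every predator of it retains at least one other prey: H still has F, J, E.
No consumer loses all prey, so no secondary extinctions occur.

0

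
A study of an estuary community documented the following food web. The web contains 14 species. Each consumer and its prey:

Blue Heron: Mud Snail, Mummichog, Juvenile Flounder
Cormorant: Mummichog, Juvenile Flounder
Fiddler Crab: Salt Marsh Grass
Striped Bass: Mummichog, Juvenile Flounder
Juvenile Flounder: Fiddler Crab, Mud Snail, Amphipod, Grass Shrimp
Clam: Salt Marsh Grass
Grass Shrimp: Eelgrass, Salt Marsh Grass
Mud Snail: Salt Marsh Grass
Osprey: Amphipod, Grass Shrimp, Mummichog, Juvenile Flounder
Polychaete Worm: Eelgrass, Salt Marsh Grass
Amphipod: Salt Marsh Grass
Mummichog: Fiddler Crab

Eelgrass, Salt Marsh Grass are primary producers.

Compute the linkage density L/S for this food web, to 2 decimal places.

L/S = 1.71

There are L = 24 links among S = 14 species.
L/S = 24/14 = 1.7143 ≈ 1.71.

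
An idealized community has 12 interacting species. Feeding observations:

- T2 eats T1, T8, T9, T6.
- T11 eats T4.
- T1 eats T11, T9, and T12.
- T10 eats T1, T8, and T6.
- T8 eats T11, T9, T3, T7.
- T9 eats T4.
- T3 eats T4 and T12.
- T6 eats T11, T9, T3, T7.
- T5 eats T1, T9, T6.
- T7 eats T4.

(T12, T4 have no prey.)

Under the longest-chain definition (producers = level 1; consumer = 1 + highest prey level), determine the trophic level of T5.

Trophic level 4

T4 is a producer → level 1.
T11 eats T4 → level 2.
T1 eats T11 (level 2); other prey at levels: T12 1, T9 2 → level 3.
T5 eats T1 (level 3); other prey at levels: T9 2, T6 3 → level 4.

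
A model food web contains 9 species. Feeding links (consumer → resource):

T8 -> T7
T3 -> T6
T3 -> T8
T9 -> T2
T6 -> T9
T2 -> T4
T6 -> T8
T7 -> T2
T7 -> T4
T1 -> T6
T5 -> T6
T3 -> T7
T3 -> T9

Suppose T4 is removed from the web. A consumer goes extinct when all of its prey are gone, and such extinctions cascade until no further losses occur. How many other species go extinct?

Remove T4.
Round 1: T2 (all prey gone) → extinct.
Round 2: T7 (all prey gone), T9 (all prey gone) → extinct.
Round 3: T8 (all prey gone) → extinct.
Round 4: T6 (all prey gone) → extinct.
Round 5: T1 (all prey gone), T3 (all prey gone), T5 (all prey gone) → extinct.
No further losses. Total secondary extinctions: 8.

8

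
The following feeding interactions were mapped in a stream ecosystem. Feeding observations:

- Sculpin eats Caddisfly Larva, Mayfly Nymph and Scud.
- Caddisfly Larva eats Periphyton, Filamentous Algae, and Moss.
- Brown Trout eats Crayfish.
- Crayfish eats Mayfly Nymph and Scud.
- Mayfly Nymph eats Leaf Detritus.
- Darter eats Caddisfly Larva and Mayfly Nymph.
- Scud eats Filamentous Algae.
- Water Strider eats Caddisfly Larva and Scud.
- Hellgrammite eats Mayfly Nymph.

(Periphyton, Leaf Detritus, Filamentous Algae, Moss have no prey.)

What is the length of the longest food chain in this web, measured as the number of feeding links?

One longest chain: Leaf Detritus → Mayfly Nymph → Crayfish → Brown Trout.
It has 4 species and 3 links.

3 links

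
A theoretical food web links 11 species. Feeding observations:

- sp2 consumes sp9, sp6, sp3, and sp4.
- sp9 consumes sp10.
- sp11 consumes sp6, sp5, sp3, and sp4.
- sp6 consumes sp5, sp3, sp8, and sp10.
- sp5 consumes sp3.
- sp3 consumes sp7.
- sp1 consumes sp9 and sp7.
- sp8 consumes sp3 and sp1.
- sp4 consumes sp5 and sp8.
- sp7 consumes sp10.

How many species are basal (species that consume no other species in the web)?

1

Basal species (no prey listed): sp10.
Count: 1.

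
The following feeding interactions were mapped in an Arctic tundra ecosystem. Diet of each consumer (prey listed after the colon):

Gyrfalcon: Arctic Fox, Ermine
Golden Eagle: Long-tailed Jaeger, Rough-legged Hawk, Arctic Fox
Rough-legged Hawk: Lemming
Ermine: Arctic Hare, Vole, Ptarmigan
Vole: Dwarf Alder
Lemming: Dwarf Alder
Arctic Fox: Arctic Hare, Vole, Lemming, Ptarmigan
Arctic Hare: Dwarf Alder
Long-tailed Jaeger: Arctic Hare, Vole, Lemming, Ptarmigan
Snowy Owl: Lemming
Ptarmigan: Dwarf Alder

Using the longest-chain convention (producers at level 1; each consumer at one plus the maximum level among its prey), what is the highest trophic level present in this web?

Producers (level 1): Dwarf Alder.
Dwarf Alder → Arctic Hare → Arctic Fox → Gyrfalcon gives Gyrfalcon level 4.
No species has a prey at level 4, so no species reaches level 5.

4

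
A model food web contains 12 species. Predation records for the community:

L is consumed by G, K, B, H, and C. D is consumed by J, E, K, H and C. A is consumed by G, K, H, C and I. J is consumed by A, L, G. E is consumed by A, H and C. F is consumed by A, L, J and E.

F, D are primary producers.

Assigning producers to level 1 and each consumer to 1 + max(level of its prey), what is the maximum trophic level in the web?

4

Producers (level 1): F, D.
F → J → A → G gives G level 4.
No species has a prey at level 4, so no species reaches level 5.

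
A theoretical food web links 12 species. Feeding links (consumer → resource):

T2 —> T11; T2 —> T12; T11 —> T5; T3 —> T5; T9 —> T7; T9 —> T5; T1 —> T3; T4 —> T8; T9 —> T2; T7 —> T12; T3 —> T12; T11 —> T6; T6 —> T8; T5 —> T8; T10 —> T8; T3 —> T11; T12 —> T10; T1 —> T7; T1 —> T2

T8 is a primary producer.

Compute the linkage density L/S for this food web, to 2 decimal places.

L/S = 1.58

There are L = 19 links among S = 12 species.
L/S = 19/12 = 1.5833 ≈ 1.58.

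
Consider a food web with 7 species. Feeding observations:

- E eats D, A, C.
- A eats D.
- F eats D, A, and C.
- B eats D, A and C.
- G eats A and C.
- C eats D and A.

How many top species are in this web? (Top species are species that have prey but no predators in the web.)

4

Top species (has prey, but nothing eats it): G, F, E, B.
Count: 4.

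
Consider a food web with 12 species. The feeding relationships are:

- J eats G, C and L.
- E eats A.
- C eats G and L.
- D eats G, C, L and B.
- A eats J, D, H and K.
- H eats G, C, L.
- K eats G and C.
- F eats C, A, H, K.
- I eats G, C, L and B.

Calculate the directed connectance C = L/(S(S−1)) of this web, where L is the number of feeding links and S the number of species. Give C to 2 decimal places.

The web has S = 12 species and L = 27 feeding links.
C = L / (S(S−1)) = 27 / 132 = 0.2045 ≈ 0.20.

C = 0.20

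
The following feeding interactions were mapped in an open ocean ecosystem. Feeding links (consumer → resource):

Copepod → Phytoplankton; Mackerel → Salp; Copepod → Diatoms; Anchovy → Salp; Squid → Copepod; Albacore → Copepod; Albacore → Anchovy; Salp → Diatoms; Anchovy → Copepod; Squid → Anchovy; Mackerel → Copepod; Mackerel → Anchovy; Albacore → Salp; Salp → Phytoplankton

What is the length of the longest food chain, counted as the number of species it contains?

One longest chain: Phytoplankton → Salp → Anchovy → Mackerel.
It has 4 species and 3 links.

4 species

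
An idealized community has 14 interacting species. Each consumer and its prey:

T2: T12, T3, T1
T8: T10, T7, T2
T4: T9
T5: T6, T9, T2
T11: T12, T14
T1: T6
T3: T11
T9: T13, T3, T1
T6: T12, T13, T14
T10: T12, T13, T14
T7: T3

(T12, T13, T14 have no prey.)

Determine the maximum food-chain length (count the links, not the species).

4 links

One longest chain: T12 → T11 → T3 → T7 → T8.
It has 5 species and 4 links.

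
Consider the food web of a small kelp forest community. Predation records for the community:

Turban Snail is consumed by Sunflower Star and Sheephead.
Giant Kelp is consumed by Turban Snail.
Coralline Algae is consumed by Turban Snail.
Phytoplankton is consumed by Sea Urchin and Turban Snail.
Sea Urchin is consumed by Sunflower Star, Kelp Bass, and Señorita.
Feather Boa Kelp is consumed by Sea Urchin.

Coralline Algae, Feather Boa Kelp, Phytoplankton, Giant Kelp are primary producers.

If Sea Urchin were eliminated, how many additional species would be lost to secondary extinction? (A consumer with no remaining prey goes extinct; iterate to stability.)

2

Remove Sea Urchin.
Round 1: Señorita (all prey gone), Kelp Bass (all prey gone) → extinct.
No further losses. Total secondary extinctions: 2.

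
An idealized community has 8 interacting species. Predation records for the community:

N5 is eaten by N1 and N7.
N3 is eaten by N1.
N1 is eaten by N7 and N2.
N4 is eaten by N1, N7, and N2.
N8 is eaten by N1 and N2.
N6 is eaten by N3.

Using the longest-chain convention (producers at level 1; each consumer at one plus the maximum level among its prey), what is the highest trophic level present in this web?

Producers (level 1): N6, N4, N8, N5.
N6 → N3 → N1 → N2 gives N2 level 4.
No species has a prey at level 4, so no species reaches level 5.

4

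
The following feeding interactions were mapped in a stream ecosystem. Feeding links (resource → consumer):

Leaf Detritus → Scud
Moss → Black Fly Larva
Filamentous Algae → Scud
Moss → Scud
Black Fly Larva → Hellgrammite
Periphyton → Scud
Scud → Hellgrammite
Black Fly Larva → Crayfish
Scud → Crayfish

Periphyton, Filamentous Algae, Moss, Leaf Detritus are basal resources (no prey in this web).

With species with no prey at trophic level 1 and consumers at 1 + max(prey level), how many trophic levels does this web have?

3

Basal resources (level 1): Periphyton, Filamentous Algae, Moss, Leaf Detritus.
Moss → Black Fly Larva → Crayfish gives Crayfish level 3.
No species has a prey at level 3, so no species reaches level 4.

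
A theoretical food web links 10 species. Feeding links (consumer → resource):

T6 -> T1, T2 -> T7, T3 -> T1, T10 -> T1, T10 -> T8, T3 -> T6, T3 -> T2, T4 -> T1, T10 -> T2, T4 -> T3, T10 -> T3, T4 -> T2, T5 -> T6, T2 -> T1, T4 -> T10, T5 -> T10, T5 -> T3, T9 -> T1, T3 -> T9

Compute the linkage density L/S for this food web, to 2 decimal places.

L/S = 1.90

There are L = 19 links among S = 10 species.
L/S = 19/10 = 1.9000 ≈ 1.90.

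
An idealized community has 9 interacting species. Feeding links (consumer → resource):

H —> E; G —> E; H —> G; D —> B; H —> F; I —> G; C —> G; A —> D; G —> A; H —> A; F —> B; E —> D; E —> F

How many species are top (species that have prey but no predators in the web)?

Top species (has prey, but nothing eats it): I, C, H.
Count: 3.

3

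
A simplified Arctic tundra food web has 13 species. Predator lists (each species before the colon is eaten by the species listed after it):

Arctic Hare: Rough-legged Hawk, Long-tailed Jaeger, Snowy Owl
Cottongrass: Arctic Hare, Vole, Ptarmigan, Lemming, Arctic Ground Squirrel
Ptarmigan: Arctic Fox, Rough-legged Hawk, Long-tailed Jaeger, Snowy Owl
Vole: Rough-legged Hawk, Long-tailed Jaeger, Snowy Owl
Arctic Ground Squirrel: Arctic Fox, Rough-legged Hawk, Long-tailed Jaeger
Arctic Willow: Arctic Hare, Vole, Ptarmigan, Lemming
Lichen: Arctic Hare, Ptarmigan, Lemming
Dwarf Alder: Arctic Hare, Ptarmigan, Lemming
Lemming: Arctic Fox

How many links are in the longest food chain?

2 links

One longest chain: Cottongrass → Arctic Ground Squirrel → Arctic Fox.
It has 3 species and 2 links.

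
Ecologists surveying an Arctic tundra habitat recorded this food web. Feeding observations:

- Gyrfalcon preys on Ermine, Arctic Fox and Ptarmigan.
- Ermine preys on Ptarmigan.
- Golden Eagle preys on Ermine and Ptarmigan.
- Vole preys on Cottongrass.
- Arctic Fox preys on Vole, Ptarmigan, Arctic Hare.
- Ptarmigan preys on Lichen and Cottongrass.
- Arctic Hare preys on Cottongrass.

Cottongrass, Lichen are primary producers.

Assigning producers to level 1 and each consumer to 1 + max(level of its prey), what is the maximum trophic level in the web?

4

Producers (level 1): Cottongrass, Lichen.
Cottongrass → Ptarmigan → Ermine → Gyrfalcon gives Gyrfalcon level 4.
No species has a prey at level 4, so no species reaches level 5.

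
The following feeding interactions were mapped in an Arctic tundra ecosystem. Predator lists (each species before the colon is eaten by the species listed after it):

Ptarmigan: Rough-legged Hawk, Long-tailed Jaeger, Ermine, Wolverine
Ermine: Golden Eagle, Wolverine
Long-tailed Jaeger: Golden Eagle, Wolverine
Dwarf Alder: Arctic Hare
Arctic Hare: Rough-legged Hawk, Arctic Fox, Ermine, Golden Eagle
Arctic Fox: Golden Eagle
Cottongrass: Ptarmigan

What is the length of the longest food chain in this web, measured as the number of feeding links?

3 links

One longest chain: Cottongrass → Ptarmigan → Long-tailed Jaeger → Golden Eagle.
It has 4 species and 3 links.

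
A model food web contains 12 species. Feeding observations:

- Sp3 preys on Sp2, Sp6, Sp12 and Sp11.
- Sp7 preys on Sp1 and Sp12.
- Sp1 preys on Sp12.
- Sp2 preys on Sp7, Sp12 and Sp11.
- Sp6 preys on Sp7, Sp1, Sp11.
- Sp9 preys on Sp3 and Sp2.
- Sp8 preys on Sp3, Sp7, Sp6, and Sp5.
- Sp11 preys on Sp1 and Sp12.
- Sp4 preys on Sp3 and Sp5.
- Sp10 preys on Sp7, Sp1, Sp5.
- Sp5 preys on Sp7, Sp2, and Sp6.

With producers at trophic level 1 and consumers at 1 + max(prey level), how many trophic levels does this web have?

6

Producers (level 1): Sp12.
Sp12 → Sp1 → Sp11 → Sp6 → Sp3 → Sp4 gives Sp4 level 6.
No species has a prey at level 6, so no species reaches level 7.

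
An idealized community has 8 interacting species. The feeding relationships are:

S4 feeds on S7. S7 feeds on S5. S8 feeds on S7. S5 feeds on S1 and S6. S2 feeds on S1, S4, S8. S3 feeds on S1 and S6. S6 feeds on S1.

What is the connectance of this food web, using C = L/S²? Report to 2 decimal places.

The web has S = 8 species and L = 11 feeding links.
C = L / S² = 11 / 64 = 0.1719 ≈ 0.17.

C = 0.17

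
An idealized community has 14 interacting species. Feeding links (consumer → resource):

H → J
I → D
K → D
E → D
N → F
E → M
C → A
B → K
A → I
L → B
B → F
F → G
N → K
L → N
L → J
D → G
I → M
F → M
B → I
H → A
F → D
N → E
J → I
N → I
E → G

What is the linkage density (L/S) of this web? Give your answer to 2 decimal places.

L/S = 1.79

There are L = 25 links among S = 14 species.
L/S = 25/14 = 1.7857 ≈ 1.79.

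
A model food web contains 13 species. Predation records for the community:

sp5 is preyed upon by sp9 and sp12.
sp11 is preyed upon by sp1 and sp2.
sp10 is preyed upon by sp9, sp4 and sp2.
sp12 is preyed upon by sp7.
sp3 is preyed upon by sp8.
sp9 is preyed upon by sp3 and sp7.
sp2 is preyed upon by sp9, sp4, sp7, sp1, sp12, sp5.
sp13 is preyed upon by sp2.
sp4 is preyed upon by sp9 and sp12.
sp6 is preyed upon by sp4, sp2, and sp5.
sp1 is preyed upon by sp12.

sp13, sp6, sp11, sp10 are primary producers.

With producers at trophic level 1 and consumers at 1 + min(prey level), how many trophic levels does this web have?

4

Producers (level 1): sp13, sp6, sp11, sp10.
Following each consumer down to its lowest-level prey: sp10 → sp9 → sp3 → sp8 (levels 1 through 4).
All prey of sp8 (sp3 3) are at level 3 or above, so sp8 is at level 1 + 3 = 4.
Every consumer has at least one prey at level 3 or below, so none exceeds level 4.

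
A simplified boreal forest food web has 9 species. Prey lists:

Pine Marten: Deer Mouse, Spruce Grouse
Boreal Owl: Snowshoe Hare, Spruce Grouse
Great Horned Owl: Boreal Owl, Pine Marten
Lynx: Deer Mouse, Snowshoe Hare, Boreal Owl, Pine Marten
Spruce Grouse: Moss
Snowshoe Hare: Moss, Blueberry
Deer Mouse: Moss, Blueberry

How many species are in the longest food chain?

One longest chain: Moss → Snowshoe Hare → Boreal Owl → Great Horned Owl.
It has 4 species and 3 links.

4 species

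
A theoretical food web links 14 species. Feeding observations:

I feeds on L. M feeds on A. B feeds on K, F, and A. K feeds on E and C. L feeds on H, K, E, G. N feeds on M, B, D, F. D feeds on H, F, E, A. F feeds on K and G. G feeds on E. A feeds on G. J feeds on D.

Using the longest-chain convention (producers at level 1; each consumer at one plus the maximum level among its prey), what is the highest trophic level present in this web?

5

Producers (level 1): E, C, H.
E → K → F → D → J gives J level 5.
No species has a prey at level 5, so no species reaches level 6.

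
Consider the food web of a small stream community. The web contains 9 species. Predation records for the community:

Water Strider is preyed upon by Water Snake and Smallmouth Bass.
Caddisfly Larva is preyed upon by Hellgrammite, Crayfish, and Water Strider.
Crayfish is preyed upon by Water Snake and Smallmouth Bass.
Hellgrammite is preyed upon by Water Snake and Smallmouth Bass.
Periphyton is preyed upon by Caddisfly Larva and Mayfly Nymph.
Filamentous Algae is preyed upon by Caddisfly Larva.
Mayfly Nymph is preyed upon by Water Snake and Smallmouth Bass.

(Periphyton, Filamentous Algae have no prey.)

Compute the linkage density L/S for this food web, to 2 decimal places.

L/S = 1.56

There are L = 14 links among S = 9 species.
L/S = 14/9 = 1.5556 ≈ 1.56.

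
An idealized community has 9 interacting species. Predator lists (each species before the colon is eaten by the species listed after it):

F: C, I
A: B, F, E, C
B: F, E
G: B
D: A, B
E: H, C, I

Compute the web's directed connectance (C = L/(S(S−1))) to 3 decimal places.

C = 0.194

The web has S = 9 species and L = 14 feeding links.
C = L / (S(S−1)) = 14 / 72 = 0.1944 ≈ 0.194.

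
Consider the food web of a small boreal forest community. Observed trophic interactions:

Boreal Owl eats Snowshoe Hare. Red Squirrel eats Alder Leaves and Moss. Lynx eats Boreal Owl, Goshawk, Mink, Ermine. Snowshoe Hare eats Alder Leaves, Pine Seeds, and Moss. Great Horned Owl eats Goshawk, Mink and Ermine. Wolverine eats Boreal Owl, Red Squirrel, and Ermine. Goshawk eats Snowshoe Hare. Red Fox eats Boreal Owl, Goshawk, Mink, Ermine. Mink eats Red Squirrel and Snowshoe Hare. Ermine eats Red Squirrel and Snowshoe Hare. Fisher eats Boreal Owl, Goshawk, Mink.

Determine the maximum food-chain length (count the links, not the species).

3 links

One longest chain: Moss → Snowshoe Hare → Ermine → Wolverine.
It has 4 species and 3 links.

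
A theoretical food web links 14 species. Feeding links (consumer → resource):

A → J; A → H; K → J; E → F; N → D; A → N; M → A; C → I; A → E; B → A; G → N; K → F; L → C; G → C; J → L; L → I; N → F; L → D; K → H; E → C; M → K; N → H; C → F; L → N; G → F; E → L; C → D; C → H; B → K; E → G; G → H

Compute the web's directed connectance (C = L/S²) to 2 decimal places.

C = 0.16

The web has S = 14 species and L = 31 feeding links.
C = L / S² = 31 / 196 = 0.1582 ≈ 0.16.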